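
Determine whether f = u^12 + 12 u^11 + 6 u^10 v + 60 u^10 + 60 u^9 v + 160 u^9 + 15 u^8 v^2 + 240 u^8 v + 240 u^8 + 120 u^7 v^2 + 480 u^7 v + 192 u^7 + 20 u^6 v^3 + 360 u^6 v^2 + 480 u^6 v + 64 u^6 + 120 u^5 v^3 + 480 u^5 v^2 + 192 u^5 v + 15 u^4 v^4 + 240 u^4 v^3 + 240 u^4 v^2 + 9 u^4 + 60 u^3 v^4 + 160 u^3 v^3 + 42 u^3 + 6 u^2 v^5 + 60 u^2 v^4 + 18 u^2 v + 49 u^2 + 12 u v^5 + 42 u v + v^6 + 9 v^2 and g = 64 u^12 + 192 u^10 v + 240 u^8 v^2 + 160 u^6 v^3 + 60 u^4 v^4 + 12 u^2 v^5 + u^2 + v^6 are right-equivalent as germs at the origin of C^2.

Yes.

The Hessian of f at 0 is [[98, 42], [42, 18]] with rank 1, so corank 1. A Groebner basis of the Jacobian ideal J(f) in C{u,v} is {u*v^2 - 49*u*v/3 + 2401*u/81 - 14*v^2/3 + 343*v/27, 1715*u*v/27 - 33614*u/243 + v^3 + 49*v^2/3 - 4802*v/81, u^2 + 7*u/3 + v}; counting standard monomials gives mu = 5. Corank 1: A-series; mu = 5 gives A_5. The Hessian of g at 0 is [[2, 0], [0, 0]] with rank 1, so corank 1. A Groebner basis of the Jacobian ideal J(g) in C{u,v} is {v^5, u}; counting standard monomials gives mu = 5. Corank 1: A-series; mu = 5 gives A_5. Both have type A_5, hence right-equivalent.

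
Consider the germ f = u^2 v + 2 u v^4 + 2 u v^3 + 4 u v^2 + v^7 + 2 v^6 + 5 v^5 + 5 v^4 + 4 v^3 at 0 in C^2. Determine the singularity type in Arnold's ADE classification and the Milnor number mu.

The Hessian of f at 0 has rank 0. Corank 2; j^3 = v*(u + 2*v)^2 has shape L^2 M (L != M), so D-series; mu = 5 gives D_5.

Type D5, Milnor number mu = 5.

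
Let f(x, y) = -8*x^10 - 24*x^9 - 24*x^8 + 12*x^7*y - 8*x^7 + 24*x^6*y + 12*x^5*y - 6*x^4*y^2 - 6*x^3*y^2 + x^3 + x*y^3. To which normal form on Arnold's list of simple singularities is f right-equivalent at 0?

E_7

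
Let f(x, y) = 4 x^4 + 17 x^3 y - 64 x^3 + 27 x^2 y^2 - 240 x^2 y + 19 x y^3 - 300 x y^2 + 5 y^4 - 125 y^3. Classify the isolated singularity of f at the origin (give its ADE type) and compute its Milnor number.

The Hessian of f at 0 is [[0, 0], [0, 0]] with rank 0, so corank 2. A Groebner basis of the Jacobian ideal J(f) in C{x,y} is {196608*x^2 + 491520*x*y + y^4 + 64*y^3 + 307200*y^2, x^3 - 2160*x^2 - 5400*x*y + 5*y^3/4 - 3375*y^2, x^2*y + 1216*x^2 + 3040*x*y - 7*y^3/6 + 1900*y^2, -512*x^2 + x*y^2 - 1280*x*y + 13*y^3/12 - 800*y^2}; counting standard monomials gives mu = 7. Corank 2; j^3 = -(4*x + 5*y)^3 is a perfect cube, so E-series; the 4-jet and mu = 7 give E_7.

Type E7, Milnor number mu = 7.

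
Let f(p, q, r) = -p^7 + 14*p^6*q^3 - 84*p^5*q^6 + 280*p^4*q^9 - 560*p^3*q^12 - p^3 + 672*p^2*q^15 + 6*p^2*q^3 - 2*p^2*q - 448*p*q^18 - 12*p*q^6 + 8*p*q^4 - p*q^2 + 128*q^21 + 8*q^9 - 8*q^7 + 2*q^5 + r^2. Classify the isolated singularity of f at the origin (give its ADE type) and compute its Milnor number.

The Hessian of f at 0 is [[0, 0, 0], [0, 0, 0], [0, 0, 2]] with rank 1, so corank 2. A Groebner basis of the Jacobian ideal J(f) in C{p,q,r} is {-p^2/2 + p*q^3 - p*q/2, 7*p^2/6 + 11*p*q/6 + q^4 + 2*q^2/3, p^3 - 3*p*q^2 - 2*q^3, p^2*q + 2*p*q^2 + q^3, r}; counting standard monomials gives mu = 8. Corank 2; j^3 = -p*(p + q)^2 has shape L^2 M (L != M), so D-series; mu = 8 gives D_8.

Type D8, Milnor number mu = 8.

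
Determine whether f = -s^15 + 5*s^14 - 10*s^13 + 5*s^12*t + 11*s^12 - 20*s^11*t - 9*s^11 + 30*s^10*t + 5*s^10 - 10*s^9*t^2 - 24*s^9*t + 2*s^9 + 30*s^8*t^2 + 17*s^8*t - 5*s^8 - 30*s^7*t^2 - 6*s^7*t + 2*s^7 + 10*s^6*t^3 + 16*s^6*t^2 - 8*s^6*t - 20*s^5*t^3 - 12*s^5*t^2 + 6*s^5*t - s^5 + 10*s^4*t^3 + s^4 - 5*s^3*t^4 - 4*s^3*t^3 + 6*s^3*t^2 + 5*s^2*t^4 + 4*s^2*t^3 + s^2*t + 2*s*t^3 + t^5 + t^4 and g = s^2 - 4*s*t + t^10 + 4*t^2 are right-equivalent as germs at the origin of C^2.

No.

The Hessian of f at 0 is [[0, 0], [0, 0]] with rank 0, so corank 2. A Groebner basis of the Jacobian ideal J(f) in C{s,t} is {s*t^2, s*t + t^3, s^2 - 4*s*t}; counting standard monomials gives mu = 5. Corank 2; j^3 = s^2*t has shape L^2 M (L != M), so D-series; mu = 5 gives D_5. The Hessian of g at 0 is [[2, -4], [-4, 8]] with rank 1, so corank 1. A Groebner basis of the Jacobian ideal J(g) in C{s,t} is {t^9, s - 2*t}; counting standard monomials gives mu = 9. Corank 1: A-series; mu = 9 gives A_9. f is D_5 but g is A_9, hence not right-equivalent.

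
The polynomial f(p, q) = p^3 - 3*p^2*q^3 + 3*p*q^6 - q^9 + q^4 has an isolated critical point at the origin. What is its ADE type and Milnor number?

Type E_6, Milnor number mu = 6.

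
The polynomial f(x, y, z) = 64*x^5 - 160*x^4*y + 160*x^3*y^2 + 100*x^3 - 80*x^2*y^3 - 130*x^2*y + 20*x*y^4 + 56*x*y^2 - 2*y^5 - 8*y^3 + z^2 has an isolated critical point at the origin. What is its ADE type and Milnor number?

Type D_6, Milnor number mu = 6.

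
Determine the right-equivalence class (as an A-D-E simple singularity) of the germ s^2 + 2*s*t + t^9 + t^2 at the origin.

The Hessian of f at 0 is [[2, 2], [2, 2]] with rank 1, so corank 1. A Groebner basis of the Jacobian ideal J(f) in C{s,t} is {t^8, s + t}; counting standard monomials gives mu = 8. Corank 1: A-series; mu = 8 gives A_8.

A_8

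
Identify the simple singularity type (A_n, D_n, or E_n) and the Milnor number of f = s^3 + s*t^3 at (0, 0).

The Hessian of f at 0 has rank 0. Corank 2; j^3 = s^3 is a perfect cube, so E-series; the 4-jet and mu = 7 give E_7.

Type E7, Milnor number mu = 7.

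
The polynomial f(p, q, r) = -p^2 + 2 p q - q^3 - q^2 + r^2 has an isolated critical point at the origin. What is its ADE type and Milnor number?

The Hessian of f at 0 is [[-2, 2, 0], [2, -2, 0], [0, 0, 2]] with rank 2, so corank 1. A Groebner basis of the Jacobian ideal J(f) in C{p,q,r} is {q^2, p - q, r}; counting standard monomials gives mu = 2. Corank 1: A-series; mu = 2 gives A_2.

Type A2, Milnor number mu = 2.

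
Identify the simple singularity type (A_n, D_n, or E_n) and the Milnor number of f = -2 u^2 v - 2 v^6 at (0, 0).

Type D_{7}, Milnor number mu = 7.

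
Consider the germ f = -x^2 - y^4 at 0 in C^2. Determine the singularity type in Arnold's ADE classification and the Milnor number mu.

Type A_3, Milnor number mu = 3.

The Hessian of f at 0 has rank 1. Corank 1: A-series; mu = 3 gives A_3.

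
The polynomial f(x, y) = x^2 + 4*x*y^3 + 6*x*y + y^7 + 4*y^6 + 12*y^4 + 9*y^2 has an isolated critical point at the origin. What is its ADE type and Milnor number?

The Hessian of f at 0 is [[2, 6], [6, 18]] with rank 1, so corank 1. A Groebner basis of the Jacobian ideal J(f) in C{x,y} is {x/2 + y^3 + 3*y/2, x^2 + 6*x*y + 9*y^2}; counting standard monomials gives mu = 6. Corank 1: A-series; mu = 6 gives A_6.

Type A6, Milnor number mu = 6.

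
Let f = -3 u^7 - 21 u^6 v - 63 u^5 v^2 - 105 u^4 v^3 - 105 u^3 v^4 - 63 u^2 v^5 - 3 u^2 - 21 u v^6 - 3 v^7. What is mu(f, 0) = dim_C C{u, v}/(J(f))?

6

The Hessian of f at 0 has rank 1. Corank 1: A-series; mu = 6 gives A_6.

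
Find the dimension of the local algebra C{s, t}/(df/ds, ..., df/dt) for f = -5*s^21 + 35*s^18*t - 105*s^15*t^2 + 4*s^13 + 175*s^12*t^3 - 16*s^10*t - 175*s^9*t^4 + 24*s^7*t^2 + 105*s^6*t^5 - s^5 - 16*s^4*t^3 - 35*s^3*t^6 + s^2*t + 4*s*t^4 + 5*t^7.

8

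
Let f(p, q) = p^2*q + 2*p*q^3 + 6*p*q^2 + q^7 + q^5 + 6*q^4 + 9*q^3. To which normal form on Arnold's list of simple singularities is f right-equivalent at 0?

D_{8}

The Hessian of f at 0 is [[0, 0], [0, 0]] with rank 0, so corank 2. A Groebner basis of the Jacobian ideal J(f) in C{p,q} is {p^2*q^2 - 6*p^2*q + p^2/7 - 188*p*q^2/7 + 192*p*q/7 + 81*q^2, p^3 + 9*p^2*q - p^2/7 + 188*p*q^2/7 - 192*p*q/7 - 81*q^2, p*q + q^3 + 3*q^2}; counting standard monomials gives mu = 8. Corank 2; j^3 = q*(p + 3*q)^2 has shape L^2 M (L != M), so D-series; mu = 8 gives D_8.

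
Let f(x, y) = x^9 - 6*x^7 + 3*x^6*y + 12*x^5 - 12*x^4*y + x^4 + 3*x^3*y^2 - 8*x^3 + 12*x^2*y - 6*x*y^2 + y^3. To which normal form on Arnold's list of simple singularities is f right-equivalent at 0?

The Hessian of f at 0 is [[0, 0], [0, 0]] with rank 0, so corank 2. A Groebner basis of the Jacobian ideal J(f) in C{x,y} is {y^4, x*y^2 - y^3/3, x^2 - x*y + y^2/4}; counting standard monomials gives mu = 6. Corank 2; j^3 = -(2*x - y)^3 is a perfect cube, so E-series; the 4-jet and mu = 6 give E_6.

E6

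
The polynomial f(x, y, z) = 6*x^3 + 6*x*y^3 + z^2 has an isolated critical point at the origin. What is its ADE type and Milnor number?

Type E_7, Milnor number mu = 7.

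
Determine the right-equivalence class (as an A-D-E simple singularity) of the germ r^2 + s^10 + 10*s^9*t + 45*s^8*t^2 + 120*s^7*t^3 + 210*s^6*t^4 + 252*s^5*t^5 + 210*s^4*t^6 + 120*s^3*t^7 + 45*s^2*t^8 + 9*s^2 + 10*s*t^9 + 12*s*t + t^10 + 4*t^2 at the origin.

A9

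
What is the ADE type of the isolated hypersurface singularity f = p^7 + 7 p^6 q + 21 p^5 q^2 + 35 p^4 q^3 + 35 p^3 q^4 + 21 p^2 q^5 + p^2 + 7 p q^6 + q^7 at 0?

A_{6}

The Hessian of f at 0 is [[2, 0], [0, 0]] with rank 1, so corank 1. A Groebner basis of the Jacobian ideal J(f) in C{p,q} is {q^6, p}; counting standard monomials gives mu = 6. Corank 1: A-series; mu = 6 gives A_6.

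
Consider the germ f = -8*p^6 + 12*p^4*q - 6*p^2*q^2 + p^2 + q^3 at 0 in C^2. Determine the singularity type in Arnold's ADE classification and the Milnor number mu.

Type A_2, Milnor number mu = 2.

The Hessian of f at 0 has rank 1. Corank 1: A-series; mu = 2 gives A_2.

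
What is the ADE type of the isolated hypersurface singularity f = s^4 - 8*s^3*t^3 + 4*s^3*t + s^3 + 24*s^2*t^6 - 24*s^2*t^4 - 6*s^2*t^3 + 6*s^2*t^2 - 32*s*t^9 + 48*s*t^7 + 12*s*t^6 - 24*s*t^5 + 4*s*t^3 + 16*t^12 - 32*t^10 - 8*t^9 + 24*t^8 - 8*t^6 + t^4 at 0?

E_6

The Hessian of f at 0 is [[0, 0], [0, 0]] with rank 0, so corank 2. A Groebner basis of the Jacobian ideal J(f) in C{s,t} is {t^4, s*t^2 + t^3/3, s^2}; counting standard monomials gives mu = 6. Corank 2; j^3 = s^3 is a perfect cube, so E-series; the 4-jet and mu = 6 give E_6.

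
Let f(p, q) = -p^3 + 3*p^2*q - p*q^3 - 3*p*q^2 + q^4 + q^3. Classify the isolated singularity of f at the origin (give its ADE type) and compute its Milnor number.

The Hessian of f at 0 has rank 0. Corank 2; j^3 = -(p - q)^3 is a perfect cube, so E-series; the 4-jet and mu = 7 give E_7.

Type E_7, Milnor number mu = 7.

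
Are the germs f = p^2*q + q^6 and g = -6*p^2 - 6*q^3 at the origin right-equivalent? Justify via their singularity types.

No.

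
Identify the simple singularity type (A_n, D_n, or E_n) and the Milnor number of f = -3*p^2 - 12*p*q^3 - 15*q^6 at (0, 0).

The Hessian of f at 0 has rank 1. Corank 1: A-series; mu = 5 gives A_5.

Type A_{5}, Milnor number mu = 5.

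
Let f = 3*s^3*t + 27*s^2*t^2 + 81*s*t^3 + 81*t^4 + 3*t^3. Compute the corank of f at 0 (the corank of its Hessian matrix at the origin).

2

Hessian at 0 has rank 0.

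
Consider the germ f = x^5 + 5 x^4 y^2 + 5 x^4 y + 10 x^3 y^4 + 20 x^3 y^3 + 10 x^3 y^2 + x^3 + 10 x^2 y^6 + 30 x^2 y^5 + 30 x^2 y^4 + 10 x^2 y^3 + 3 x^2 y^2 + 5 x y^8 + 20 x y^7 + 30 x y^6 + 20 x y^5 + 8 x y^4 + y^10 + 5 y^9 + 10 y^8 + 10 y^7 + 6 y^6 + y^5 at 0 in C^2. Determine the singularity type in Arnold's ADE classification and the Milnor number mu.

Type E_8, Milnor number mu = 8.

The Hessian of f at 0 is [[0, 0], [0, 0]] with rank 0, so corank 2. A Groebner basis of the Jacobian ideal J(f) in C{x,y} is {-x^2/4 + x*y^3 - x*y^2/2, x^2 + 2*x*y^2 + y^4, x^3, x^2*y + x^2/2 + x*y^2}; counting standard monomials gives mu = 8. Corank 2; j^3 = x^3 is a perfect cube, so E-series; the 5-jet and mu = 8 give E_8.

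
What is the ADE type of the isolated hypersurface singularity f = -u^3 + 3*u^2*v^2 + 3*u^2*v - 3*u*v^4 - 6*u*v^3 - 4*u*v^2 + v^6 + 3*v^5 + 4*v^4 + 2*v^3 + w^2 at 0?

The Hessian of f at 0 has rank 1. Corank 2; j^3 = -(u - v)*(u^2 - 2*u*v + 2*v^2) splits into three distinct lines over C (the quadratic factor has nonzero discriminant), so D_4.

D_4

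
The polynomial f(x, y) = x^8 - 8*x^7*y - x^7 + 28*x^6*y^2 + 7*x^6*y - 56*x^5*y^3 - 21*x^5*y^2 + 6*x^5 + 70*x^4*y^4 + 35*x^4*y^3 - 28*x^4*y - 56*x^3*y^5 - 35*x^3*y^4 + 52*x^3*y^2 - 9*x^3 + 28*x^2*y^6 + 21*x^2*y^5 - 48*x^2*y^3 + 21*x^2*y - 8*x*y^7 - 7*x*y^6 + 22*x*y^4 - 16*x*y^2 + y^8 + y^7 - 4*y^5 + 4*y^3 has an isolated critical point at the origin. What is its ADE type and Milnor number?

The Hessian of f at 0 has rank 0. Corank 2; j^3 = -(x - y)*(3*x - 2*y)^2 has shape L^2 M (L != M), so D-series; mu = 9 gives D_9.

Type D_{9}, Milnor number mu = 9.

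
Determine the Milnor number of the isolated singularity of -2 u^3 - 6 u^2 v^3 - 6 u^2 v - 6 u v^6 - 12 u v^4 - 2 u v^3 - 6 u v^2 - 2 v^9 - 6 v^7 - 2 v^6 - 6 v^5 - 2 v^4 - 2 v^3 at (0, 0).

The Hessian of f at 0 is [[0, 0], [0, 0]] with rank 0, so corank 2. A Groebner basis of the Jacobian ideal J(f) in C{u,v} is {u^3 + 3*u^2*v + 6*u^2 + 12*u*v + 6*v^2, -3*u^2 + u*v^2 - 6*u*v - 3*v^2, 3*u^2 + 6*u*v + v^3 + 3*v^2}; counting standard monomials gives mu = 7. Corank 2; j^3 = -2*(u + v)^3 is a perfect cube, so E-series; the 4-jet and mu = 7 give E_7.

7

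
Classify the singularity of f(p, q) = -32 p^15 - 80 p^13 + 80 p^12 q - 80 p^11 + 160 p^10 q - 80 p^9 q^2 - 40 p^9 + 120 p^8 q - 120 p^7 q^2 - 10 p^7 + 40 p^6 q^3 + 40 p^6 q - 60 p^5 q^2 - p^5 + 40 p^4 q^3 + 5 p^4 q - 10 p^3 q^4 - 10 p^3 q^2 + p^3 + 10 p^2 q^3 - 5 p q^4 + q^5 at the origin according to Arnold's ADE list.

E_{8}

The Hessian of f at 0 is [[0, 0], [0, 0]] with rank 0, so corank 2. A Groebner basis of the Jacobian ideal J(f) in C{p,q} is {q^5, p*q^3 - q^4/4, p^2}; counting standard monomials gives mu = 8. Corank 2; j^3 = p^3 is a perfect cube, so E-series; the 5-jet and mu = 8 give E_8.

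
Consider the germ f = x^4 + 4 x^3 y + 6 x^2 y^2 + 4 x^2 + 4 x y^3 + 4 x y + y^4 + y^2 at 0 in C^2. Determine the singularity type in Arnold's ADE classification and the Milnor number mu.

Type A_3, Milnor number mu = 3.

The Hessian of f at 0 has rank 1. Corank 1: A-series; mu = 3 gives A_3.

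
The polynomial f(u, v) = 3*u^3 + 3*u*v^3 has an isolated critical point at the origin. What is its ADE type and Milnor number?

Type E_{7}, Milnor number mu = 7.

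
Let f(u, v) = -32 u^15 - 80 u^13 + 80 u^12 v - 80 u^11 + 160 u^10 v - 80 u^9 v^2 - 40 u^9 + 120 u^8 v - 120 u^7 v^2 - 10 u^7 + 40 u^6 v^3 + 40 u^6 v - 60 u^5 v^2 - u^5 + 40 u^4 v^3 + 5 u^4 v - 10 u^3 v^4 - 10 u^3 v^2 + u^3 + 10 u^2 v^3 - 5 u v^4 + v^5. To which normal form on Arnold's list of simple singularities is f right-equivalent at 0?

The Hessian of f at 0 has rank 0. Corank 2; j^3 = u^3 is a perfect cube, so E-series; the 5-jet and mu = 8 give E_8.

E8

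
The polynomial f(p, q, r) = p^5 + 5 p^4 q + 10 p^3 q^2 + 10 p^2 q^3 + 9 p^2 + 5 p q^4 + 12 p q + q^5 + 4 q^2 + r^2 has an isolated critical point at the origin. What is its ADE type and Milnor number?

The Hessian of f at 0 is [[18, 12, 0], [12, 8, 0], [0, 0, 2]] with rank 2, so corank 1. A Groebner basis of the Jacobian ideal J(f) in C{p,q,r} is {q^4, p + 2*q/3, r}; counting standard monomials gives mu = 4. Corank 1: A-series; mu = 4 gives A_4.

Type A_{4}, Milnor number mu = 4.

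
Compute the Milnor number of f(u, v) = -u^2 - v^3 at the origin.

2

The Hessian of f at 0 is [[-2, 0], [0, 0]] with rank 1, so corank 1. A Groebner basis of the Jacobian ideal J(f) in C{u,v} is {v^2, u}; counting standard monomials gives mu = 2. Corank 1: A-series; mu = 2 gives A_2.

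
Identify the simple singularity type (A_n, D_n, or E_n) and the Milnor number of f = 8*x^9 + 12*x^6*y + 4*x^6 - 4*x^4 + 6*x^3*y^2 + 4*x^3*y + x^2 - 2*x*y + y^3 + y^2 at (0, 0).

Type A_2, Milnor number mu = 2.

The Hessian of f at 0 has rank 1. Corank 1: A-series; mu = 2 gives A_2.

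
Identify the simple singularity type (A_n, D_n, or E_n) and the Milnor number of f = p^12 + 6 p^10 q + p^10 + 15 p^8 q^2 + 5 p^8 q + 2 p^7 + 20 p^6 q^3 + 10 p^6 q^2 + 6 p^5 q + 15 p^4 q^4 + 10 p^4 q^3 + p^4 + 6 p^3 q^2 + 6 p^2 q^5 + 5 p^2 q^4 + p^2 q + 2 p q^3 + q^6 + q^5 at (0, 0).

Type D_7, Milnor number mu = 7.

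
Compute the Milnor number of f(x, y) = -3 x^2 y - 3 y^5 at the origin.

6

The Hessian of f at 0 has rank 0. Corank 2; j^3 = -3*x^2*y has shape L^2 M (L != M), so D-series; mu = 6 gives D_6.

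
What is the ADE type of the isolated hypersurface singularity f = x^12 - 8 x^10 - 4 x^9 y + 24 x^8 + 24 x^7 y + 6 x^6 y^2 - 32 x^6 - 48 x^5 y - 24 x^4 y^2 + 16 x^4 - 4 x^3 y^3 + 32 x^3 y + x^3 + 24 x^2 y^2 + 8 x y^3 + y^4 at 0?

E_{6}

The Hessian of f at 0 has rank 0. Corank 2; j^3 = x^3 is a perfect cube, so E-series; the 4-jet and mu = 6 give E_6.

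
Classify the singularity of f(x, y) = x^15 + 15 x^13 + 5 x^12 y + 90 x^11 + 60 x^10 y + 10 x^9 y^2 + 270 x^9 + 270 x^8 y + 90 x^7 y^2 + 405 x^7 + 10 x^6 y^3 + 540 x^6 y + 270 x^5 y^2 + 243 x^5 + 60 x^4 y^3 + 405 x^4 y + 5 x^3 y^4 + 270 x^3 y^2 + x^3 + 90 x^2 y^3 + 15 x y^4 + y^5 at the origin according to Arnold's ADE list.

The Hessian of f at 0 is [[0, 0], [0, 0]] with rank 0, so corank 2. A Groebner basis of the Jacobian ideal J(f) in C{x,y} is {y^5, x*y^3 + y^4/12, x^2}; counting standard monomials gives mu = 8. Corank 2; j^3 = x^3 is a perfect cube, so E-series; the 5-jet and mu = 8 give E_8.

E8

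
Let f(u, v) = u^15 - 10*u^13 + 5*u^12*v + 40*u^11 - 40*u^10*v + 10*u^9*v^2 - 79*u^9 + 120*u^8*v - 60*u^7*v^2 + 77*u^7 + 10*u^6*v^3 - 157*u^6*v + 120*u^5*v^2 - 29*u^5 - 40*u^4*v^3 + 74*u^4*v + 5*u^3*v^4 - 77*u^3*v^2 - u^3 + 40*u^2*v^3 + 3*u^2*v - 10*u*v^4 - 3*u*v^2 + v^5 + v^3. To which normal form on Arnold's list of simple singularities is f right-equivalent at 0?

The Hessian of f at 0 has rank 0. Corank 2; j^3 = -(u - v)^3 is a perfect cube, so E-series; the 5-jet and mu = 8 give E_8.

E8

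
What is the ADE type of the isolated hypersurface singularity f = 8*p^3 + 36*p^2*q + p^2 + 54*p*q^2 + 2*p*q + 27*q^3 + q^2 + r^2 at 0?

A_{2}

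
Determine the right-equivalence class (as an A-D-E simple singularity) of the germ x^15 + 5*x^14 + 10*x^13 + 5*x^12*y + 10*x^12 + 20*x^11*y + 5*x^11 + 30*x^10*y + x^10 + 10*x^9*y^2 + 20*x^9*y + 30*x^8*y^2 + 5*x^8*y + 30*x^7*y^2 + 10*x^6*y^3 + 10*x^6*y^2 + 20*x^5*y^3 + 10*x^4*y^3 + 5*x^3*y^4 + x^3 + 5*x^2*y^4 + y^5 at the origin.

E_8

The Hessian of f at 0 has rank 0. Corank 2; j^3 = x^3 is a perfect cube, so E-series; the 5-jet and mu = 8 give E_8.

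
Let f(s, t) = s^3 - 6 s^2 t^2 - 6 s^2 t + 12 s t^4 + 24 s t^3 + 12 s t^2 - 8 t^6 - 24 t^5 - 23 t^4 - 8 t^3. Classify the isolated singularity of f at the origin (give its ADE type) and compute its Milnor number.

Type E_6, Milnor number mu = 6.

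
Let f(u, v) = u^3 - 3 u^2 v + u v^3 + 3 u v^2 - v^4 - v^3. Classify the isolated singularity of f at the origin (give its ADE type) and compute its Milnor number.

Type E_7, Milnor number mu = 7.

The Hessian of f at 0 has rank 0. Corank 2; j^3 = (u - v)^3 is a perfect cube, so E-series; the 4-jet and mu = 7 give E_7.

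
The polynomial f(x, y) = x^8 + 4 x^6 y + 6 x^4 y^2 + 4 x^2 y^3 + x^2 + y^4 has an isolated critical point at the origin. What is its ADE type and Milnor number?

The Hessian of f at 0 is [[2, 0], [0, 0]] with rank 1, so corank 1. A Groebner basis of the Jacobian ideal J(f) in C{x,y} is {y^3, x}; counting standard monomials gives mu = 3. Corank 1: A-series; mu = 3 gives A_3.

Type A_3, Milnor number mu = 3.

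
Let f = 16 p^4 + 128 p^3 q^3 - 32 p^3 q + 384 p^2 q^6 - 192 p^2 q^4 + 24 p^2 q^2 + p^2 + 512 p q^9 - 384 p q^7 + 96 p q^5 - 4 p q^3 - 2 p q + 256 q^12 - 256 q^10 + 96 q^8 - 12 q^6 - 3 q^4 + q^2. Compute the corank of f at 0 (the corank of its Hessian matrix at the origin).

1

Hessian at 0 has rank 1.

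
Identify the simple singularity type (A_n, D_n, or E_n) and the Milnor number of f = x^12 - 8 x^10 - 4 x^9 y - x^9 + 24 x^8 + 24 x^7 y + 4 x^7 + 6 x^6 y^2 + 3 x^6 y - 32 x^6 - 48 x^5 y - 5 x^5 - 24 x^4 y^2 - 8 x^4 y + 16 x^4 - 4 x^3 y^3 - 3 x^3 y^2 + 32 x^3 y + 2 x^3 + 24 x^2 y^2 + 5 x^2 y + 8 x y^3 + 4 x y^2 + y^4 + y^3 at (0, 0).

Type D5, Milnor number mu = 5.

The Hessian of f at 0 has rank 0. Corank 2; j^3 = (x + y)^2*(2*x + y) has shape L^2 M (L != M), so D-series; mu = 5 gives D_5.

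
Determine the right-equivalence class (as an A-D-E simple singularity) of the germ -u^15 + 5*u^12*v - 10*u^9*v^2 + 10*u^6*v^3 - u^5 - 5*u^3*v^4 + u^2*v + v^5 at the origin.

The Hessian of f at 0 has rank 0. Corank 2; j^3 = u^2*v has shape L^2 M (L != M), so D-series; mu = 6 gives D_6.

D_{6}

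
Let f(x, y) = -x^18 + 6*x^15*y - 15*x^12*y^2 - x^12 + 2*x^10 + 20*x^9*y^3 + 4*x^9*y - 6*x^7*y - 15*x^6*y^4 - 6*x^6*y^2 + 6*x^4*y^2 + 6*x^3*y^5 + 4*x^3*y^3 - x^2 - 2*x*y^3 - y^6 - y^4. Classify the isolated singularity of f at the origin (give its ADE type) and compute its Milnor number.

The Hessian of f at 0 has rank 1. Corank 1: A-series; mu = 3 gives A_3.

Type A_{3}, Milnor number mu = 3.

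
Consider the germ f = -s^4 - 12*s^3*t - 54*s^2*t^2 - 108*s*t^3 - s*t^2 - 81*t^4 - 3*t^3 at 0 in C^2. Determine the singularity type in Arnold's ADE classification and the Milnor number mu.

Type D_5, Milnor number mu = 5.

The Hessian of f at 0 is [[0, 0], [0, 0]] with rank 0, so corank 2. A Groebner basis of the Jacobian ideal J(f) in C{s,t} is {s^3 + t^2/4, t^3, s*t + 3*t^2}; counting standard monomials gives mu = 5. Corank 2; j^3 = -t^2*(s + 3*t) has shape L^2 M (L != M), so D-series; mu = 5 gives D_5.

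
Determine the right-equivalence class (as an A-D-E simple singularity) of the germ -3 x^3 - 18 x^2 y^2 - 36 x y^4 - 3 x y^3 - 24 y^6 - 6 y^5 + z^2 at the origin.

E7

The Hessian of f at 0 has rank 1. Corank 2; j^3 = -3*x^3 is a perfect cube, so E-series; the 4-jet and mu = 7 give E_7.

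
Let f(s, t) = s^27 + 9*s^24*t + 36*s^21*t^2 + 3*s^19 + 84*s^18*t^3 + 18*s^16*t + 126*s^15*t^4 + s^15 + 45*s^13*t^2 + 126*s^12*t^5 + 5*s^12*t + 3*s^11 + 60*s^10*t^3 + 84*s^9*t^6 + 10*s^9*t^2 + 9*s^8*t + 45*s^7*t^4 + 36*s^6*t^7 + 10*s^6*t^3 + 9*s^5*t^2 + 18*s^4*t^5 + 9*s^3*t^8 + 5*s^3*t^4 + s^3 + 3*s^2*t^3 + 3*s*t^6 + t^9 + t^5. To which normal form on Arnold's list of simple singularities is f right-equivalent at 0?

The Hessian of f at 0 has rank 0. Corank 2; j^3 = s^3 is a perfect cube, so E-series; the 5-jet and mu = 8 give E_8.

E_{8}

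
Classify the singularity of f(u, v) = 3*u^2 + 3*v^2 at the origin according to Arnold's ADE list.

A1

The Hessian of f at 0 is [[6, 0], [0, 6]] with rank 2, so corank 0. A Groebner basis of the Jacobian ideal J(f) in C{u,v} is {u, v}; counting standard monomials gives mu = 1. Corank 0: nondegenerate Morse point, so A_1.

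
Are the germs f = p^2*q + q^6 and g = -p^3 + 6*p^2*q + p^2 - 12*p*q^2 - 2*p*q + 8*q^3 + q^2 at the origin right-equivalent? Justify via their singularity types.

No.

The Hessian of f at 0 is [[0, 0], [0, 0]] with rank 0, so corank 2. A Groebner basis of the Jacobian ideal J(f) in C{p,q} is {p^2/6 + q^5, p^3, p*q}; counting standard monomials gives mu = 7. Corank 2; j^3 = p^2*q has shape L^2 M (L != M), so D-series; mu = 7 gives D_7. The Hessian of g at 0 is [[2, -2], [-2, 2]] with rank 1, so corank 1. A Groebner basis of the Jacobian ideal J(g) in C{p,q} is {q^2, p - q}; counting standard monomials gives mu = 2. Corank 1: A-series; mu = 2 gives A_2. f is D_7 but g is A_2, hence not right-equivalent.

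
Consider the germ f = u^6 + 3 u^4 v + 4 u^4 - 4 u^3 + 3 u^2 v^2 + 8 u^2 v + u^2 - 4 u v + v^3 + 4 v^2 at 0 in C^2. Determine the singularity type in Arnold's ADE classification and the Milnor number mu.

Type A2, Milnor number mu = 2.

The Hessian of f at 0 is [[2, -4], [-4, 8]] with rank 1, so corank 1. A Groebner basis of the Jacobian ideal J(f) in C{u,v} is {v^2, u - 2*v}; counting standard monomials gives mu = 2. Corank 1: A-series; mu = 2 gives A_2.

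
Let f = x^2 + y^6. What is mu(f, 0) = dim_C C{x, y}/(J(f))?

5

The Hessian of f at 0 has rank 1. Corank 1: A-series; mu = 5 gives A_5.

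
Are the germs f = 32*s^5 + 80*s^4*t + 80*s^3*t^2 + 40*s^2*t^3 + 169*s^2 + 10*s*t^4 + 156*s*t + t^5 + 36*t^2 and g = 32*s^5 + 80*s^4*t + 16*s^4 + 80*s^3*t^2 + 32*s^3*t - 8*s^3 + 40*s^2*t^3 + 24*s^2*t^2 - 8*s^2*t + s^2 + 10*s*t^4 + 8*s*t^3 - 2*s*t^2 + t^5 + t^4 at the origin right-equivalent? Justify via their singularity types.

The Hessian of f at 0 is [[338, 156], [156, 72]] with rank 1, so corank 1. A Groebner basis of the Jacobian ideal J(f) in C{s,t} is {t^4, s + 6*t/13}; counting standard monomials gives mu = 4. Corank 1: A-series; mu = 4 gives A_4. The Hessian of g at 0 is [[2, 0], [0, 0]] with rank 1, so corank 1. A Groebner basis of the Jacobian ideal J(g) in C{s,t} is {-s/4 + t^3 + t^2/4, s^2, s*t - s/4 + t^2/4}; counting standard monomials gives mu = 4. Corank 1: A-series; mu = 4 gives A_4. Both have type A_4, hence right-equivalent.

Yes.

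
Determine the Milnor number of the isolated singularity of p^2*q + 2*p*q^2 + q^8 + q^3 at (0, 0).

9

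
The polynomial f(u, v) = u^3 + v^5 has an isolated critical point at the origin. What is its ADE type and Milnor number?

Type E8, Milnor number mu = 8.

The Hessian of f at 0 is [[0, 0], [0, 0]] with rank 0, so corank 2. A Groebner basis of the Jacobian ideal J(f) in C{u,v} is {v^4, u^2}; counting standard monomials gives mu = 8. Corank 2; j^3 = u^3 is a perfect cube, so E-series; the 5-jet and mu = 8 give E_8.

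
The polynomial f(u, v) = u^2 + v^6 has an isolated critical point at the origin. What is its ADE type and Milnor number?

Type A_5, Milnor number mu = 5.

The Hessian of f at 0 has rank 1. Corank 1: A-series; mu = 5 gives A_5.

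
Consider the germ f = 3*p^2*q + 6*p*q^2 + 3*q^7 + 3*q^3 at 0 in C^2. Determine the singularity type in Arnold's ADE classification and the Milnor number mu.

Type D8, Milnor number mu = 8.

The Hessian of f at 0 has rank 0. Corank 2; j^3 = 3*q*(p + q)^2 has shape L^2 M (L != M), so D-series; mu = 8 gives D_8.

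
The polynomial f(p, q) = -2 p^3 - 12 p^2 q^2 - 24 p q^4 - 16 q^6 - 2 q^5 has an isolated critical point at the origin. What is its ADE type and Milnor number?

Type E8, Milnor number mu = 8.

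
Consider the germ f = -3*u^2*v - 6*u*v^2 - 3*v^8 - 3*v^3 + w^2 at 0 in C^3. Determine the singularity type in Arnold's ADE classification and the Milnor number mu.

The Hessian of f at 0 has rank 1. Corank 2; j^3 = -3*v*(u + v)^2 has shape L^2 M (L != M), so D-series; mu = 9 gives D_9.

Type D_9, Milnor number mu = 9.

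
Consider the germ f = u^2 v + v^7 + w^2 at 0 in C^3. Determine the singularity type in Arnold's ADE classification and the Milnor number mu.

Type D_{8}, Milnor number mu = 8.

The Hessian of f at 0 is [[0, 0, 0], [0, 0, 0], [0, 0, 2]] with rank 1, so corank 2. A Groebner basis of the Jacobian ideal J(f) in C{u,v,w} is {u^2/7 + v^6, u^3, u*v, w}; counting standard monomials gives mu = 8. Corank 2; j^3 = u^2*v has shape L^2 M (L != M), so D-series; mu = 8 gives D_8.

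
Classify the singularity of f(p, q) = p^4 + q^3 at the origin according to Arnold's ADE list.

E_{6}

The Hessian of f at 0 is [[0, 0], [0, 0]] with rank 0, so corank 2. A Groebner basis of the Jacobian ideal J(f) in C{p,q} is {p^3, q^2}; counting standard monomials gives mu = 6. Corank 2; j^3 = q^3 is a perfect cube, so E-series; the 4-jet and mu = 6 give E_6.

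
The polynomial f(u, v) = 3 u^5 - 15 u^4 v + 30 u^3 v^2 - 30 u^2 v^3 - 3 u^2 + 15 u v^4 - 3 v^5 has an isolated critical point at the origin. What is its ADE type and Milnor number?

The Hessian of f at 0 has rank 1. Corank 1: A-series; mu = 4 gives A_4.

Type A_{4}, Milnor number mu = 4.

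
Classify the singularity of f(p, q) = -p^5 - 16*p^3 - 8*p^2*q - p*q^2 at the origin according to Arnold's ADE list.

D_6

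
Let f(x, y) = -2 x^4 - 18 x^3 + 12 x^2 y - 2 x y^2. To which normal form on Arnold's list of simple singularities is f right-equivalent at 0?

D_{5}

The Hessian of f at 0 is [[0, 0], [0, 0]] with rank 0, so corank 2. A Groebner basis of the Jacobian ideal J(f) in C{x,y} is {x*y^2 - 27*x*y/4 + 9*y^2/4, -81*x*y/4 + y^3 + 27*y^2/4, x^2 - x*y/3}; counting standard monomials gives mu = 5. Corank 2; j^3 = -2*x*(3*x - y)^2 has shape L^2 M (L != M), so D-series; mu = 5 gives D_5.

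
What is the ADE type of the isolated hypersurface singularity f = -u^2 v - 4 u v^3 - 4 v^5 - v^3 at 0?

The Hessian of f at 0 has rank 0. Corank 2; j^3 = -v*(u^2 + v^2) splits into three distinct lines over C (the quadratic factor has nonzero discriminant), so D_4.

D_{4}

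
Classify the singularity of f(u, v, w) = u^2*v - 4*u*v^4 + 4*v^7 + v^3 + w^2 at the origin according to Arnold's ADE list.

D_4

The Hessian of f at 0 has rank 1. Corank 2; j^3 = v*(u^2 + v^2) splits into three distinct lines over C (the quadratic factor has nonzero discriminant), so D_4.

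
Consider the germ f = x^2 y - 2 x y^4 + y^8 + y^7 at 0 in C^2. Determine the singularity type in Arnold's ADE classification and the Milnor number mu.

Type D_9, Milnor number mu = 9.

The Hessian of f at 0 has rank 0. Corank 2; j^3 = x^2*y has shape L^2 M (L != M), so D-series; mu = 9 gives D_9.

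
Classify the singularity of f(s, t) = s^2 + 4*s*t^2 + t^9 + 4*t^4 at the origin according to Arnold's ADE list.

The Hessian of f at 0 has rank 1. Corank 1: A-series; mu = 8 gives A_8.

A8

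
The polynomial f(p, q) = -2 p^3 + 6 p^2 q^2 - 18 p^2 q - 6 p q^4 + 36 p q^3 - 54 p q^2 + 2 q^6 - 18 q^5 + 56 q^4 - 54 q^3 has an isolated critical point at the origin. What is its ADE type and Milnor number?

Type E_{6}, Milnor number mu = 6.

The Hessian of f at 0 has rank 0. Corank 2; j^3 = -2*(p + 3*q)^3 is a perfect cube, so E-series; the 4-jet and mu = 6 give E_6.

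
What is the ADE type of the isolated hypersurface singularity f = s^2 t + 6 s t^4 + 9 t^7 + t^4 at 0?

The Hessian of f at 0 has rank 0. Corank 2; j^3 = s^2*t has shape L^2 M (L != M), so D-series; mu = 5 gives D_5.

D_{5}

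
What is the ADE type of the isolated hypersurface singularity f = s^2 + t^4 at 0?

The Hessian of f at 0 has rank 1. Corank 1: A-series; mu = 3 gives A_3.

A3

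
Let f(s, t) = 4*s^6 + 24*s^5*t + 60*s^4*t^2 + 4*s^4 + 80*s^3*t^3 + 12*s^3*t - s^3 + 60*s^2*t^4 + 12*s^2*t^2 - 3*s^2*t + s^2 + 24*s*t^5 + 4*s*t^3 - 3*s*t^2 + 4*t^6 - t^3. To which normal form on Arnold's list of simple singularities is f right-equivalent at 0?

A2

The Hessian of f at 0 has rank 1. Corank 1: A-series; mu = 2 gives A_2.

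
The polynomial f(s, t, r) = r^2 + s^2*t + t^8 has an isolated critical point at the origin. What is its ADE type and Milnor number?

Type D_{9}, Milnor number mu = 9.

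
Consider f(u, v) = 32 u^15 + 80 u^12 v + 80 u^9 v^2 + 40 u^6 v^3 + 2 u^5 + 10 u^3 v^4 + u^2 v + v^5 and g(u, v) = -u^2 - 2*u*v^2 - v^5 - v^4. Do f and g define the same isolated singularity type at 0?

No.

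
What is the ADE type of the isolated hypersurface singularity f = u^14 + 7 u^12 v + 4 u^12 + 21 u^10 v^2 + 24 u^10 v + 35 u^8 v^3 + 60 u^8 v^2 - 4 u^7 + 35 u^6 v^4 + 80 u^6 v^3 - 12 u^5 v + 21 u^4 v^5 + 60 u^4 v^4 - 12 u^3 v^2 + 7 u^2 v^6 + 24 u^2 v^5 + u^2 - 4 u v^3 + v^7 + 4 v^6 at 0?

A6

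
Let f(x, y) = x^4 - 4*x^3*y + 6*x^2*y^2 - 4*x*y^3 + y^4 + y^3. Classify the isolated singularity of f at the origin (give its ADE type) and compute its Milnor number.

Type E_{6}, Milnor number mu = 6.

The Hessian of f at 0 is [[0, 0], [0, 0]] with rank 0, so corank 2. A Groebner basis of the Jacobian ideal J(f) in C{x,y} is {x^3 - 3*x^2*y, y^2}; counting standard monomials gives mu = 6. Corank 2; j^3 = y^3 is a perfect cube, so E-series; the 4-jet and mu = 6 give E_6.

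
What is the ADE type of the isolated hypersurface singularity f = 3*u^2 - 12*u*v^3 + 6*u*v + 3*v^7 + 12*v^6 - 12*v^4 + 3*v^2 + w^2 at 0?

The Hessian of f at 0 is [[6, 6, 0], [6, 6, 0], [0, 0, 2]] with rank 2, so corank 1. A Groebner basis of the Jacobian ideal J(f) in C{u,v,w} is {-u/2 + v^3 - v/2, u^2 + 2*u*v + v^2, w}; counting standard monomials gives mu = 6. Corank 1: A-series; mu = 6 gives A_6.

A_6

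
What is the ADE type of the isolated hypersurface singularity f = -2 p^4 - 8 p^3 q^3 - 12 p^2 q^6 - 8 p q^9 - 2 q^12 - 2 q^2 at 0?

The Hessian of f at 0 has rank 1. Corank 1: A-series; mu = 3 gives A_3.

A3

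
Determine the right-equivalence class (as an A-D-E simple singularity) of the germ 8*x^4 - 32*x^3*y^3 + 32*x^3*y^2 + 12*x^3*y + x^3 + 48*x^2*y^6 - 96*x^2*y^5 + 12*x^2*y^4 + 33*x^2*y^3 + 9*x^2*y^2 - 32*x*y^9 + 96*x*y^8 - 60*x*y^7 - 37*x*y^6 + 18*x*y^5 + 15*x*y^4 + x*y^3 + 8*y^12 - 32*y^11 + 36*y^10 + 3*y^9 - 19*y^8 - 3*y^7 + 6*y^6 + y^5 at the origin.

E_7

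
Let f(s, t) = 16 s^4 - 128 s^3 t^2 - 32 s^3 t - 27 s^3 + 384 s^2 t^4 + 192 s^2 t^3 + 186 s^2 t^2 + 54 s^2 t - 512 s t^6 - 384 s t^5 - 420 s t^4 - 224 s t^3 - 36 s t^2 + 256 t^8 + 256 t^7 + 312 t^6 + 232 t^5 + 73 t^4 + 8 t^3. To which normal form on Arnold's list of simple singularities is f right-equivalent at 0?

The Hessian of f at 0 has rank 0. Corank 2; j^3 = -(3*s - 2*t)^3 is a perfect cube, so E-series; the 4-jet and mu = 6 give E_6.

E_6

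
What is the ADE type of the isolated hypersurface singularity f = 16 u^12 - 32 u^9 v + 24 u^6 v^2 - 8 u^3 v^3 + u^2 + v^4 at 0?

The Hessian of f at 0 is [[2, 0], [0, 0]] with rank 1, so corank 1. A Groebner basis of the Jacobian ideal J(f) in C{u,v} is {v^3, u}; counting standard monomials gives mu = 3. Corank 1: A-series; mu = 3 gives A_3.

A_3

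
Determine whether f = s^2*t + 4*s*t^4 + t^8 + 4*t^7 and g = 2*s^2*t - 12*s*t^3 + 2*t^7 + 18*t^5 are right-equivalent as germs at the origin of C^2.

The Hessian of f at 0 has rank 0. Corank 2; j^3 = s^2*t has shape L^2 M (L != M), so D-series; mu = 9 gives D_9. The Hessian of g at 0 has rank 0. Corank 2; j^3 = 2*s^2*t has shape L^2 M (L != M), so D-series; mu = 8 gives D_8. f is D_9 but g is D_8, hence not right-equivalent.

No.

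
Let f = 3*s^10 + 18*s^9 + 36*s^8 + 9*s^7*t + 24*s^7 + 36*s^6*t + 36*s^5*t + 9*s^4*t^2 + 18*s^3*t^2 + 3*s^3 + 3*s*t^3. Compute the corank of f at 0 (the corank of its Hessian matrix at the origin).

2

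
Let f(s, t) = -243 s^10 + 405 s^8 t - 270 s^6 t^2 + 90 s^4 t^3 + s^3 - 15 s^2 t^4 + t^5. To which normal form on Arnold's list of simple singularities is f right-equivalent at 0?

E_{8}

The Hessian of f at 0 is [[0, 0], [0, 0]] with rank 0, so corank 2. A Groebner basis of the Jacobian ideal J(f) in C{s,t} is {t^4, s^2}; counting standard monomials gives mu = 8. Corank 2; j^3 = s^3 is a perfect cube, so E-series; the 5-jet and mu = 8 give E_8.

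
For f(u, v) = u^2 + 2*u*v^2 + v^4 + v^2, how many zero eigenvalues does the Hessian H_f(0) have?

0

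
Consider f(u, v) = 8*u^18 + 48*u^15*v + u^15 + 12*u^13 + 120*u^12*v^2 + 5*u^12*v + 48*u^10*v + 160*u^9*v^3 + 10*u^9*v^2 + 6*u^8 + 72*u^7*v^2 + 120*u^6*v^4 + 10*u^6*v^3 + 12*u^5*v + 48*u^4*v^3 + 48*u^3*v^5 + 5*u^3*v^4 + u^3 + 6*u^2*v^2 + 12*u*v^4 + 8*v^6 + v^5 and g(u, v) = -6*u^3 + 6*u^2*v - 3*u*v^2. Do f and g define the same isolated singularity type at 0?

No.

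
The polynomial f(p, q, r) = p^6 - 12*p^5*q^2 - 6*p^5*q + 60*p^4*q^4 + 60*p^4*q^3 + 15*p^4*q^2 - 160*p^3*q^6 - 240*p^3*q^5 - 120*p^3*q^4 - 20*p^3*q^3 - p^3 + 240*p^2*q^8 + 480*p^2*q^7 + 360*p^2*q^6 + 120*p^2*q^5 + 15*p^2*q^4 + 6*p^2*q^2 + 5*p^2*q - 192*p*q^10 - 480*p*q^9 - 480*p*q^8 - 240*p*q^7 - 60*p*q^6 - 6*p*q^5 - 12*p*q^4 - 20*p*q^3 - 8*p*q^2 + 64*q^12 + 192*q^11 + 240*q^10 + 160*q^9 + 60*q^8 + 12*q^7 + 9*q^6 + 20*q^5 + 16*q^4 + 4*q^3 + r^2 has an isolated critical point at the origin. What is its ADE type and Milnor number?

Type D_7, Milnor number mu = 7.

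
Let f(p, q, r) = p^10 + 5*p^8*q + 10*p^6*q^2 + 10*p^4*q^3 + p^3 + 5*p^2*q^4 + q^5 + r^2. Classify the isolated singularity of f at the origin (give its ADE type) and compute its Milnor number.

Type E_8, Milnor number mu = 8.

The Hessian of f at 0 is [[0, 0, 0], [0, 0, 0], [0, 0, 2]] with rank 1, so corank 2. A Groebner basis of the Jacobian ideal J(f) in C{p,q,r} is {q^4, p^2, r}; counting standard monomials gives mu = 8. Corank 2; j^3 = p^3 is a perfect cube, so E-series; the 5-jet and mu = 8 give E_8.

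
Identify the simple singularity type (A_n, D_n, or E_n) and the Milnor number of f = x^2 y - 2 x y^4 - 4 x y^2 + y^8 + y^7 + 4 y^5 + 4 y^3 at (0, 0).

Type D_{9}, Milnor number mu = 9.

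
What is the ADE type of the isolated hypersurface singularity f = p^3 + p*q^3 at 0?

The Hessian of f at 0 is [[0, 0], [0, 0]] with rank 0, so corank 2. A Groebner basis of the Jacobian ideal J(f) in C{p,q} is {p^3, p*q^2, 3*p^2 + q^3}; counting standard monomials gives mu = 7. Corank 2; j^3 = p^3 is a perfect cube, so E-series; the 4-jet and mu = 7 give E_7.

E_{7}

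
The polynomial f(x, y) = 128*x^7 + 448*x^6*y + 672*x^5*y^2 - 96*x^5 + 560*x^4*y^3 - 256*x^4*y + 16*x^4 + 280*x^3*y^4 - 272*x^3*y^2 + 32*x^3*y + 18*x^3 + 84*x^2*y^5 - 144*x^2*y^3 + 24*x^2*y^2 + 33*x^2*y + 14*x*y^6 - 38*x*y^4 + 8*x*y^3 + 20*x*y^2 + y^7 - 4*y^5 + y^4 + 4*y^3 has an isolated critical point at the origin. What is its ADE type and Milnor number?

Type D_{5}, Milnor number mu = 5.

The Hessian of f at 0 has rank 0. Corank 2; j^3 = (2*x + y)*(3*x + 2*y)^2 has shape L^2 M (L != M), so D-series; mu = 5 gives D_5.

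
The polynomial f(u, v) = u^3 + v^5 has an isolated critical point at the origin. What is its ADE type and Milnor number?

Type E_{8}, Milnor number mu = 8.

The Hessian of f at 0 has rank 0. Corank 2; j^3 = u^3 is a perfect cube, so E-series; the 5-jet and mu = 8 give E_8.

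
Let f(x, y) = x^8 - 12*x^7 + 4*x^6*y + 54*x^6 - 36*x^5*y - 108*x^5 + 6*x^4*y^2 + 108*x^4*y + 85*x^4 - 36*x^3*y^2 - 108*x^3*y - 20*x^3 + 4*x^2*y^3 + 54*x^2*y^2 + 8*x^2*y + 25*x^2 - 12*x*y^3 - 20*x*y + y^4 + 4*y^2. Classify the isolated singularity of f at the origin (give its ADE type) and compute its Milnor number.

Type A3, Milnor number mu = 3.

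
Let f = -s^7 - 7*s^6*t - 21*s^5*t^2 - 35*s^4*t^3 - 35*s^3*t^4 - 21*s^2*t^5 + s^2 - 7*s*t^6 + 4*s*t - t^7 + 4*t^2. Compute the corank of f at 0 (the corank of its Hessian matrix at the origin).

Hessian at 0 has rank 1.

1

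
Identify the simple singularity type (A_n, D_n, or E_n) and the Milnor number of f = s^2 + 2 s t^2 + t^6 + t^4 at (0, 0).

Type A_{5}, Milnor number mu = 5.

The Hessian of f at 0 has rank 1. Corank 1: A-series; mu = 5 gives A_5.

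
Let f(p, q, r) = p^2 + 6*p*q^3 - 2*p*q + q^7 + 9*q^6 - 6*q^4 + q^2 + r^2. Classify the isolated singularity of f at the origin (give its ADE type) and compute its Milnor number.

Type A_6, Milnor number mu = 6.

The Hessian of f at 0 is [[2, -2, 0], [-2, 2, 0], [0, 0, 2]] with rank 2, so corank 1. A Groebner basis of the Jacobian ideal J(f) in C{p,q,r} is {p/3 + q^3 - q/3, p^2 - 2*p*q + q^2, r}; counting standard monomials gives mu = 6. Corank 1: A-series; mu = 6 gives A_6.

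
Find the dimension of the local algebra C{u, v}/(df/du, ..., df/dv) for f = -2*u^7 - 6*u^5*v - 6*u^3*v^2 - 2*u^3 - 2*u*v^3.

7

The Hessian of f at 0 has rank 0. Corank 2; j^3 = -2*u^3 is a perfect cube, so E-series; the 4-jet and mu = 7 give E_7.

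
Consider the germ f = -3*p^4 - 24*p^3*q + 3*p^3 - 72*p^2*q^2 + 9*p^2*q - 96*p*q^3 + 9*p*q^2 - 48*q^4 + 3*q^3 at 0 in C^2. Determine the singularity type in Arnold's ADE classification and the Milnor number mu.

Type E_6, Milnor number mu = 6.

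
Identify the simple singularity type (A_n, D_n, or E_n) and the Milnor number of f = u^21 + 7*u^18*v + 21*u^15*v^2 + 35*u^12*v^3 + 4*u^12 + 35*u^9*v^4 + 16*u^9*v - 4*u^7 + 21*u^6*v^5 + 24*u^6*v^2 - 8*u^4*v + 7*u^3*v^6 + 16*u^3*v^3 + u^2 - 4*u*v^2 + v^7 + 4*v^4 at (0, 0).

Type A_{6}, Milnor number mu = 6.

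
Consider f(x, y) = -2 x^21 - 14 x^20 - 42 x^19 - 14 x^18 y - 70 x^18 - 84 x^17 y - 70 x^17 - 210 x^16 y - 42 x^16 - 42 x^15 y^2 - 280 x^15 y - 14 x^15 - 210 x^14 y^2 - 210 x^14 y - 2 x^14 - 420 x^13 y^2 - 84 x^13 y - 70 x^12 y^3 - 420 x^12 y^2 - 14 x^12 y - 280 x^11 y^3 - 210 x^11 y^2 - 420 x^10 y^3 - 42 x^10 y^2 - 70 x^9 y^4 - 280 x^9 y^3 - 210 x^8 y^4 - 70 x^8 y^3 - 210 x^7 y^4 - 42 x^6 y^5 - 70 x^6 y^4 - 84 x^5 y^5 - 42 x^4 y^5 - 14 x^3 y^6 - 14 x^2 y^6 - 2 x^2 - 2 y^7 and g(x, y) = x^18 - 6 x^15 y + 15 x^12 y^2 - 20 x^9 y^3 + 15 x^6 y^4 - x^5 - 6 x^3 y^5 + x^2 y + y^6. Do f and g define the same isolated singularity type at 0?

The Hessian of f at 0 is [[-4, 0], [0, 0]] with rank 1, so corank 1. A Groebner basis of the Jacobian ideal J(f) in C{x,y} is {y^6, x}; counting standard monomials gives mu = 6. Corank 1: A-series; mu = 6 gives A_6. The Hessian of g at 0 is [[0, 0], [0, 0]] with rank 0, so corank 2. A Groebner basis of the Jacobian ideal J(g) in C{x,y} is {x^2/6 + y^5, x^3, x*y}; counting standard monomials gives mu = 7. Corank 2; j^3 = x^2*y has shape L^2 M (L != M), so D-series; mu = 7 gives D_7. f is A_6 but g is D_7, hence not right-equivalent.

No.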